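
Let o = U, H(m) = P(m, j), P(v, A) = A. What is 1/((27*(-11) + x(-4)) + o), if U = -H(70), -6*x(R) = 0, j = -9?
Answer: -1/288 ≈ -0.0034722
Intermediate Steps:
x(R) = 0 (x(R) = -⅙*0 = 0)
H(m) = -9
U = 9 (U = -1*(-9) = 9)
o = 9
1/((27*(-11) + x(-4)) + o) = 1/((27*(-11) + 0) + 9) = 1/((-297 + 0) + 9) = 1/(-297 + 9) = 1/(-288) = -1/288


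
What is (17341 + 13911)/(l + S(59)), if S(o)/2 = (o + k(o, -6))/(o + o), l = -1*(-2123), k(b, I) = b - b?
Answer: 7813/531 ≈ 14.714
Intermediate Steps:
k(b, I) = 0
l = 2123
S(o) = 1 (S(o) = 2*((o + 0)/(o + o)) = 2*(o/((2*o))) = 2*(o*(1/(2*o))) = 2*(1/2) = 1)
(17341 + 13911)/(l + S(59)) = (17341 + 13911)/(2123 + 1) = 31252/2124 = 31252*(1/2124) = 7813/531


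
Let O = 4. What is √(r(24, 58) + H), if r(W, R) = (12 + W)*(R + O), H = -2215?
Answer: √17 ≈ 4.1231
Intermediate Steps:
r(W, R) = (4 + R)*(12 + W) (r(W, R) = (12 + W)*(R + 4) = (12 + W)*(4 + R) = (4 + R)*(12 + W))
√(r(24, 58) + H) = √((48 + 4*24 + 12*58 + 58*24) - 2215) = √((48 + 96 + 696 + 1392) - 2215) = √(2232 - 2215) = √17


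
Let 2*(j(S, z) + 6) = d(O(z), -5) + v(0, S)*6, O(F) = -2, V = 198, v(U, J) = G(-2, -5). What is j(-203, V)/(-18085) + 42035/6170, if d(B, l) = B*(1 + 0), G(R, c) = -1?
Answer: 30410587/4463378 ≈ 6.8134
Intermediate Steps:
v(U, J) = -1
d(B, l) = B (d(B, l) = B*1 = B)
j(S, z) = -10 (j(S, z) = -6 + (-2 - 1*6)/2 = -6 + (-2 - 6)/2 = -6 + (1/2)*(-8) = -6 - 4 = -10)
j(-203, V)/(-18085) + 42035/6170 = -10/(-18085) + 42035/6170 = -10*(-1/18085) + 42035*(1/6170) = 2/3617 + 8407/1234 = 30410587/4463378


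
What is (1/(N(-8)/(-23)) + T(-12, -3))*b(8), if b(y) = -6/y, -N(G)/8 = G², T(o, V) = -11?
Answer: 16827/2048 ≈ 8.2163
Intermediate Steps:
N(G) = -8*G²
(1/(N(-8)/(-23)) + T(-12, -3))*b(8) = (1/(-8*(-8)²/(-23)) - 11)*(-6/8) = (1/(-8*64*(-1/23)) - 11)*(-6*⅛) = (1/(-512*(-1/23)) - 11)*(-¾) = (1/(512/23) - 11)*(-¾) = (23/512 - 11)*(-¾) = -5609/512*(-¾) = 16827/2048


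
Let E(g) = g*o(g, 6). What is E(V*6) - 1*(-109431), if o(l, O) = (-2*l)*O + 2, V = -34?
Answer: -390369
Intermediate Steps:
o(l, O) = 2 - 2*O*l (o(l, O) = -2*O*l + 2 = 2 - 2*O*l)
E(g) = g*(2 - 12*g) (E(g) = g*(2 - 2*6*g) = g*(2 - 12*g))
E(V*6) - 1*(-109431) = 2*(-34*6)*(1 - (-204)*6) - 1*(-109431) = 2*(-204)*(1 - 6*(-204)) + 109431 = 2*(-204)*(1 + 1224) + 109431 = 2*(-204)*1225 + 109431 = -499800 + 109431 = -390369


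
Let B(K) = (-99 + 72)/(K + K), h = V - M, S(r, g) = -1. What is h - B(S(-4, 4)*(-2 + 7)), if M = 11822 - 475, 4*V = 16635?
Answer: -143819/20 ≈ -7191.0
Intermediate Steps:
V = 16635/4 (V = (1/4)*16635 = 16635/4 ≈ 4158.8)
M = 11347
h = -28753/4 (h = 16635/4 - 1*11347 = 16635/4 - 11347 = -28753/4 ≈ -7188.3)
B(K) = -27/(2*K) (B(K) = -27*1/(2*K) = -27/(2*K))
h - B(S(-4, 4)*(-2 + 7)) = -28753/4 - (-27)/(2*((-(-2 + 7)))) = -28753/4 - (-27)/(2*((-1*5))) = -28753/4 - (-27)/(2*(-5)) = -28753/4 - (-27)*(-1)/(2*5) = -28753/4 - 1*27/10 = -28753/4 - 27/10 = -143819/20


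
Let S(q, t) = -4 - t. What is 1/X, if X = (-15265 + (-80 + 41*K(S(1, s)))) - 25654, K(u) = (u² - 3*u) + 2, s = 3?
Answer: -1/38047 ≈ -2.6283e-5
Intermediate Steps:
K(u) = 2 + u² - 3*u
X = -38047 (X = (-15265 + (-80 + 41*(2 + (-4 - 1*3)² - 3*(-4 - 1*3)))) - 25654 = (-15265 + (-80 + 41*(2 + (-4 - 3)² - 3*(-4 - 3)))) - 25654 = (-15265 + (-80 + 41*(2 + (-7)² - 3*(-7)))) - 25654 = (-15265 + (-80 + 41*(2 + 49 + 21))) - 25654 = (-15265 + (-80 + 41*72)) - 25654 = (-15265 + (-80 + 2952)) - 25654 = (-15265 + 2872) - 25654 = -12393 - 25654 = -38047)
1/X = 1/(-38047) = -1/38047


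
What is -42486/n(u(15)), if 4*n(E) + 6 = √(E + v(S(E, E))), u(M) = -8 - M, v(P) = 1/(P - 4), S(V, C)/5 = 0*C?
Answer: 1359552/79 + 113296*I*√93/79 ≈ 17210.0 + 13830.0*I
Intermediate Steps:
S(V, C) = 0 (S(V, C) = 5*(0*C) = 5*0 = 0)
v(P) = 1/(-4 + P)
n(E) = -3/2 + √(-¼ + E)/4 (n(E) = -3/2 + √(E + 1/(-4 + 0))/4 = -3/2 + √(E + 1/(-4))/4 = -3/2 + √(E - ¼)/4 = -3/2 + √(-¼ + E)/4)
-42486/n(u(15)) = -42486/(-3/2 + √(-1 + 4*(-8 - 1*15))/8) = -42486/(-3/2 + √(-1 + 4*(-8 - 15))/8) = -42486/(-3/2 + √(-1 + 4*(-23))/8) = -42486/(-3/2 + √(-1 - 92)/8) = -42486/(-3/2 + √(-93)/8) = -42486/(-3/2 + (I*√93)/8) = -42486/(-3/2 + I*√93/8)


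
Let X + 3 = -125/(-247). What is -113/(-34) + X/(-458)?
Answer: 6402091/1923142 ≈ 3.3290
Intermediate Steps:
X = -616/247 (X = -3 - 125/(-247) = -3 - 125*(-1/247) = -3 + 125/247 = -616/247 ≈ -2.4939)
-113/(-34) + X/(-458) = -113/(-34) - 616/247/(-458) = -113*(-1/34) - 616/247*(-1/458) = 113/34 + 308/56563 = 6402091/1923142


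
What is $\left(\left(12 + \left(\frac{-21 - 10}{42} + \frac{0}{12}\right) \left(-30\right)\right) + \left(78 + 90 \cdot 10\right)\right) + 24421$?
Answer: $\frac{178032}{7} \approx 25433.0$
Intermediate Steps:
$\left(\left(12 + \left(\frac{-21 - 10}{42} + \frac{0}{12}\right) \left(-30\right)\right) + \left(78 + 90 \cdot 10\right)\right) + 24421 = \left(\left(12 + \left(\left(-21 - 10\right) \frac{1}{42} + 0 \cdot \frac{1}{12}\right) \left(-30\right)\right) + \left(78 + 900\right)\right) + 24421 = \left(\left(12 + \left(\left(-31\right) \frac{1}{42} + 0\right) \left(-30\right)\right) + 978\right) + 24421 = \left(\left(12 + \left(- \frac{31}{42} + 0\right) \left(-30\right)\right) + 978\right) + 24421 = \left(\left(12 - - \frac{155}{7}\right) + 978\right) + 24421 = \left(\left(12 + \frac{155}{7}\right) + 978\right) + 24421 = \left(\frac{239}{7} + 978\right) + 24421 = \frac{7085}{7} + 24421 = \frac{178032}{7}$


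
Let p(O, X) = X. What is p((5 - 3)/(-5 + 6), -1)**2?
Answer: 1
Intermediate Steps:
p((5 - 3)/(-5 + 6), -1)**2 = (-1)**2 = 1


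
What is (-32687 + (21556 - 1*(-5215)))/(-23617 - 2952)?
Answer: 5916/26569 ≈ 0.22267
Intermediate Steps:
(-32687 + (21556 - 1*(-5215)))/(-23617 - 2952) = (-32687 + (21556 + 5215))/(-26569) = (-32687 + 26771)*(-1/26569) = -5916*(-1/26569) = 5916/26569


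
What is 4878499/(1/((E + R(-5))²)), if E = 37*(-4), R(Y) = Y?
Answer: 114200783091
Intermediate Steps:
E = -148
4878499/(1/((E + R(-5))²)) = 4878499/(1/((-148 - 5)²)) = 4878499/(1/((-153)²)) = 4878499/(1/23409) = 4878499*23409 = 114200783091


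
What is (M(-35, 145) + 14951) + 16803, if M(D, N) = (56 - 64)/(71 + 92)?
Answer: 5175894/163 ≈ 31754.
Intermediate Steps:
M(D, N) = -8/163
(M(-35, 145) + 14951) + 16803 = (-8/163 + 14951) + 16803 = 2437005/163 + 16803 = 5175894/163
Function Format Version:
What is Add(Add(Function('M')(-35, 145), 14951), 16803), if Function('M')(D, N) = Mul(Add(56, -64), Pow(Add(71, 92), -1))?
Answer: Rational(5175894, 163) ≈ 31754.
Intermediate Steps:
Function('M')(D, N) = Rational(-8, 163) (Function('M')(D, N) = Mul(-8, Pow(163, -1)) = Mul(-8, Rational(1, 163)) = Rational(-8, 163))
Add(Add(Function('M')(-35, 145), 14951), 16803) = Add(Add(Rational(-8, 163), 14951), 16803) = Add(Rational(2437005, 163), 16803) = Rational(5175894, 163)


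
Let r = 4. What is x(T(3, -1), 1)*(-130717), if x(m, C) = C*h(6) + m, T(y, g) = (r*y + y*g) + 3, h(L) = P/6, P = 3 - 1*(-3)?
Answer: -1699321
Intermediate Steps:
P = 6 (P = 3 + 3 = 6)
h(L) = 1 (h(L) = 6/6 = 6*(⅙) = 1)
T(y, g) = 3 + 4*y + g*y (T(y, g) = (4*y + y*g) + 3 = (4*y + g*y) + 3 = 3 + 4*y + g*y)
x(m, C) = C + m (x(m, C) = C*1 + m = C + m)
x(T(3, -1), 1)*(-130717) = (1 + (3 + 4*3 - 1*3))*(-130717) = (1 + (3 + 12 - 3))*(-130717) = (1 + 12)*(-130717) = 13*(-130717) = -1699321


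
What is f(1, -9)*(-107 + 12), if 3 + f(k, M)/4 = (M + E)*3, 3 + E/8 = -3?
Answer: 66120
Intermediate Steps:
E = -48 (E = -24 + 8*(-3) = -24 - 24 = -48)
f(k, M) = -588 + 12*M (f(k, M) = -12 + 4*((M - 48)*3) = -12 + 4*((-48 + M)*3) = -12 + 4*(-144 + 3*M) = -12 + (-576 + 12*M) = -588 + 12*M)
f(1, -9)*(-107 + 12) = (-588 + 12*(-9))*(-107 + 12) = (-588 - 108)*(-95) = -696*(-95) = 66120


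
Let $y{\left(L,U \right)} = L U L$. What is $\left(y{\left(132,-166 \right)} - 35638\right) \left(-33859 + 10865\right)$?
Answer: $67326937868$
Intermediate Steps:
$y{\left(L,U \right)} = U L^{2}$
$\left(y{\left(132,-166 \right)} - 35638\right) \left(-33859 + 10865\right) = \left(- 166 \cdot 132^{2} - 35638\right) \left(-33859 + 10865\right) = \left(\left(-166\right) 17424 - 35638\right) \left(-22994\right) = \left(-2892384 - 35638\right) \left(-22994\right) = \left(-2928022\right) \left(-22994\right) = 67326937868$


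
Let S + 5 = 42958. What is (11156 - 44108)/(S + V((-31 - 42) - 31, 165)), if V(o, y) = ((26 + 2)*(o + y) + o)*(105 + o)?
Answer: -32952/44557 ≈ -0.73955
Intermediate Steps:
S = 42953 (S = -5 + 42958 = 42953)
V(o, y) = (105 + o)*(28*y + 29*o) (V(o, y) = (28*(o + y) + o)*(105 + o) = ((28*o + 28*y) + o)*(105 + o) = (28*y + 29*o)*(105 + o) = (105 + o)*(28*y + 29*o))
(11156 - 44108)/(S + V((-31 - 42) - 31, 165)) = (11156 - 44108)/(42953 + (29*((-31 - 42) - 31)**2 + 2940*165 + 3045*((-31 - 42) - 31) + 28*((-31 - 42) - 31)*165)) = -32952/(42953 + (29*(-73 - 31)**2 + 485100 + 3045*(-73 - 31) + 28*(-73 - 31)*165)) = -32952/(42953 + (29*(-104)**2 + 485100 + 3045*(-104) + 28*(-104)*165)) = -32952/(42953 + (29*10816 + 485100 - 316680 - 480480)) = -32952/(42953 + (313664 + 485100 - 316680 - 480480)) = -32952/(42953 + 1604) = -32952/44557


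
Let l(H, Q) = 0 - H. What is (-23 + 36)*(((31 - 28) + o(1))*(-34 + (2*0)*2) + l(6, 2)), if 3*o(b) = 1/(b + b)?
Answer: -4433/3 ≈ -1477.7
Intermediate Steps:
l(H, Q) = -H
o(b) = 1/(6*b) (o(b) = 1/(3*(b + b)) = 1/(3*((2*b))) = (1/(2*b))/3 = 1/(6*b))
(-23 + 36)*(((31 - 28) + o(1))*(-34 + (2*0)*2) + l(6, 2)) = (-23 + 36)*(((31 - 28) + (⅙)/1)*(-34 + (2*0)*2) - 1*6) = 13*((3 + (⅙)*1)*(-34 + 0*2) - 6) = 13*((3 + ⅙)*(-34 + 0) - 6) = 13*((19/6)*(-34) - 6) = 13*(-323/3 - 6) = 13*(-341/3) = -4433/3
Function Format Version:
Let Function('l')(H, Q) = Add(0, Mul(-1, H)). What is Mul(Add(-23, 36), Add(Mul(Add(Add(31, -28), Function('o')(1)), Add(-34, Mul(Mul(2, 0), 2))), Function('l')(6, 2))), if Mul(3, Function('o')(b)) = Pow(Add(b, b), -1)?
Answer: Rational(-4433, 3) ≈ -1477.7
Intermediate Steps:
Function('l')(H, Q) = Mul(-1, H)
Function('o')(b) = Mul(Rational(1, 6), Pow(b, -1)) (Function('o')(b) = Mul(Rational(1, 3), Pow(Add(b, b), -1)) = Mul(Rational(1, 3), Pow(Mul(2, b), -1)) = Mul(Rational(1, 3), Mul(Rational(1, 2), Pow(b, -1))) = Mul(Rational(1, 6), Pow(b, -1)))
Mul(Add(-23, 36), Add(Mul(Add(Add(31, -28), Function('o')(1)), Add(-34, Mul(Mul(2, 0), 2))), Function('l')(6, 2))) = Mul(Add(-23, 36), Add(Mul(Add(Add(31, -28), Mul(Rational(1, 6), Pow(1, -1))), Add(-34, Mul(Mul(2, 0), 2))), Mul(-1, 6))) = Mul(13, Add(Mul(Add(3, Mul(Rational(1, 6), 1)), Add(-34, Mul(0, 2))), -6)) = Mul(13, Add(Mul(Add(3, Rational(1, 6)), Add(-34, 0)), -6)) = Mul(13, Add(Mul(Rational(19, 6), -34), -6)) = Mul(13, Add(Rational(-323, 3), -6)) = Mul(13, Rational(-341, 3)) = Rational(-4433, 3)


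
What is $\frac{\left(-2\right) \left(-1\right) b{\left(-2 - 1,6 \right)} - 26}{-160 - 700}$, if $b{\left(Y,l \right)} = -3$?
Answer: $\frac{8}{215} \approx 0.037209$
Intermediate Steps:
$\frac{\left(-2\right) \left(-1\right) b{\left(-2 - 1,6 \right)} - 26}{-160 - 700} = \frac{\left(-2\right) \left(-1\right) \left(-3\right) - 26}{-160 - 700} = \frac{2 \left(-3\right) - 26}{-860} = - \frac{-6 - 26}{860} = \left(- \frac{1}{860}\right) \left(-32\right) = \frac{8}{215}$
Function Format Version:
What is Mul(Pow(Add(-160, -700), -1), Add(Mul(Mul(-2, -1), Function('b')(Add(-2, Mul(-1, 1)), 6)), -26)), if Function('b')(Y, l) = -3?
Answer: Rational(8, 215) ≈ 0.037209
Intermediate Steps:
Mul(Pow(Add(-160, -700), -1), Add(Mul(Mul(-2, -1), Function('b')(Add(-2, Mul(-1, 1)), 6)), -26)) = Mul(Pow(Add(-160, -700), -1), Add(Mul(Mul(-2, -1), -3), -26)) = Mul(Pow(-860, -1), Add(Mul(2, -3), -26)) = Mul(Rational(-1, 860), Add(-6, -26)) = Mul(Rational(-1, 860), -32) = Rational(8, 215)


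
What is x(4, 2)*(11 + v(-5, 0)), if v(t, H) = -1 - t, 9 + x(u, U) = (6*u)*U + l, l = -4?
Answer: 525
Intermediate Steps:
x(u, U) = -13 + 6*U*u (x(u, U) = -9 + ((6*u)*U - 4) = -9 + (6*U*u - 4) = -9 + (-4 + 6*U*u) = -13 + 6*U*u)
x(4, 2)*(11 + v(-5, 0)) = (-13 + 6*2*4)*(11 + (-1 - 1*(-5))) = (-13 + 48)*(11 + (-1 + 5)) = 35*(11 + 4) = 35*15 = 525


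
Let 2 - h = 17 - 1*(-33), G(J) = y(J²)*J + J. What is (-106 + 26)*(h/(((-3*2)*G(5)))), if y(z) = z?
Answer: -64/13 ≈ -4.9231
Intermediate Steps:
G(J) = J + J³ (G(J) = J²*J + J = J³ + J = J + J³)
h = -48 (h = 2 - (17 - 1*(-33)) = 2 - (17 + 33) = 2 - 1*50 = 2 - 50 = -48)
(-106 + 26)*(h/(((-3*2)*G(5)))) = (-106 + 26)*(-48*(-1/(6*(5 + 5³)))) = -(-3840)/((-6*(5 + 125))) = -(-3840)/((-6*130)) = -(-3840)/(-780) = -(-3840)*(-1)/780 = -80*4/65 = -64/13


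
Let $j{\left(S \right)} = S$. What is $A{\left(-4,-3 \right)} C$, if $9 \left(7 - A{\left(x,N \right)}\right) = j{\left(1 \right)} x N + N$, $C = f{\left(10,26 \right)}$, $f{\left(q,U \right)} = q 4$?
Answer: $240$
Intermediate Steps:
$f{\left(q,U \right)} = 4 q$
$C = 40$ ($C = 4 \cdot 10 = 40$)
$A{\left(x,N \right)} = 7 - \frac{N}{9} - \frac{N x}{9}$ ($A{\left(x,N \right)} = 7 - \frac{1 x N + N}{9} = 7 - \frac{x N + N}{9} = 7 - \frac{N x + N}{9} = 7 - \frac{N + N x}{9} = 7 - \left(\frac{N}{9} + \frac{N x}{9}\right) = 7 - \frac{N}{9} - \frac{N x}{9}$)
$A{\left(-4,-3 \right)} C = \left(7 - - \frac{1}{3} - \left(- \frac{1}{3}\right) \left(-4\right)\right) 40 = \left(7 + \frac{1}{3} - \frac{4}{3}\right) 40 = 6 \cdot 40 = 240$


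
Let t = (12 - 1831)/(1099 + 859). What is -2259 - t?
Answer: -4421303/1958 ≈ -2258.1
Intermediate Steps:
t = -1819/1958 ≈ -0.92901
-2259 - t = -2259 - 1*(-1819/1958) = -2259 + 1819/1958 = -4421303/1958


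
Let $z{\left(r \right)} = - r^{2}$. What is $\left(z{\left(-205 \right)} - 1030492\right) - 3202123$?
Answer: $-4274640$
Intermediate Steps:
$\left(z{\left(-205 \right)} - 1030492\right) - 3202123 = \left(- \left(-205\right)^{2} - 1030492\right) - 3202123 = \left(\left(-1\right) 42025 - 1030492\right) - 3202123 = \left(-42025 - 1030492\right) - 3202123 = -1072517 - 3202123 = -4274640$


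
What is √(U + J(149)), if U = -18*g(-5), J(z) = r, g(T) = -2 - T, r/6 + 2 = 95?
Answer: 6*√14 ≈ 22.450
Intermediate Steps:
r = 558 (r = -12 + 6*95 = -12 + 570 = 558)
J(z) = 558
U = -54 (U = -18*(-2 - 1*(-5)) = -18*(-2 + 5) = -18*3 = -54)
√(U + J(149)) = √(-54 + 558) = √504 = 6*√14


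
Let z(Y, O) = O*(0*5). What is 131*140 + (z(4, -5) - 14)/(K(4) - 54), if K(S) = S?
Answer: 458507/25 ≈ 18340.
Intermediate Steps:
z(Y, O) = 0 (z(Y, O) = O*0 = 0)
131*140 + (z(4, -5) - 14)/(K(4) - 54) = 131*140 + (0 - 14)/(4 - 54) = 18340 - 14/(-50) = 18340 - 14*(-1/50) = 18340 + 7/25 = 458507/25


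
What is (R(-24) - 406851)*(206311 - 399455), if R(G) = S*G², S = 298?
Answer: 45428048232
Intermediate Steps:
R(G) = 298*G²
(R(-24) - 406851)*(206311 - 399455) = (298*(-24)² - 406851)*(206311 - 399455) = (298*576 - 406851)*(-193144) = (171648 - 406851)*(-193144) = -235203*(-193144) = 45428048232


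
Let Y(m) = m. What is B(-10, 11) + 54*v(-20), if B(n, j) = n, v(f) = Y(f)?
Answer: -1090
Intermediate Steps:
v(f) = f
B(-10, 11) + 54*v(-20) = -10 + 54*(-20) = -10 - 1080 = -1090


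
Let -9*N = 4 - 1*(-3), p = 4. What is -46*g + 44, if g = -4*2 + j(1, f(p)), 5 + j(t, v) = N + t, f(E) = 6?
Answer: 5686/9 ≈ 631.78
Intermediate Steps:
N = -7/9 (N = -(4 - 1*(-3))/9 = -(4 + 3)/9 = -1/9*7 = -7/9 ≈ -0.77778)
j(t, v) = -52/9 + t (j(t, v) = -5 + (-7/9 + t) = -52/9 + t)
g = -115/9 (g = -4*2 + (-52/9 + 1) = -8 - 43/9 = -115/9 ≈ -12.778)
-46*g + 44 = -46*(-115/9) + 44 = 5290/9 + 44 = 5686/9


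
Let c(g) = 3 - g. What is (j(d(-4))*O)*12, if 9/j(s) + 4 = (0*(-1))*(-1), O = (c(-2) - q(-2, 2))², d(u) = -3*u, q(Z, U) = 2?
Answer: -243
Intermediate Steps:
O = 9 (O = ((3 - 1*(-2)) - 1*2)² = ((3 + 2) - 2)² = (5 - 2)² = 3² = 9)
j(s) = -9/4 (j(s) = 9/(-4 + (0*(-1))*(-1)) = 9/(-4 + 0*(-1)) = 9/(-4 + 0) = 9/(-4) = 9*(-¼) = -9/4)
(j(d(-4))*O)*12 = -9/4*9*12 = -81/4*12 = -243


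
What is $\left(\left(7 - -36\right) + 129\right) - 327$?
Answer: $-155$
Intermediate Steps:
$\left(\left(7 - -36\right) + 129\right) - 327 = \left(\left(7 + 36\right) + 129\right) - 327 = \left(43 + 129\right) - 327 = 172 - 327 = -155$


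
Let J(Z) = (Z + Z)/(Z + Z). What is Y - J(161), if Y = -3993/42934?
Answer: -46927/42934 ≈ -1.0930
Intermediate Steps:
Y = -3993/42934 (Y = -3993*1/42934 = -3993/42934 ≈ -0.093003)
J(Z) = 1 (J(Z) = (2*Z)/((2*Z)) = (2*Z)*(1/(2*Z)) = 1)
Y - J(161) = -3993/42934 - 1*1 = -3993/42934 - 1 = -46927/42934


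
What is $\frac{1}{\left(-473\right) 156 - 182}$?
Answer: $- \frac{1}{73970} \approx -1.3519 \cdot 10^{-5}$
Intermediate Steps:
$\frac{1}{\left(-473\right) 156 - 182} = \frac{1}{-73788 - 182} = \frac{1}{-73970} = - \frac{1}{73970}$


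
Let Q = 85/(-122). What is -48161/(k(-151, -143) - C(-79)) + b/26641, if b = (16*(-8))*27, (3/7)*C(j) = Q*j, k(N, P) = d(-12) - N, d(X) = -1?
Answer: -469626220686/210330695 ≈ -2232.8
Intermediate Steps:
Q = -85/122 (Q = 85*(-1/122) = -85/122 ≈ -0.69672)
k(N, P) = -1 - N
C(j) = -595*j/366 (C(j) = 7*(-85*j/122)/3 = -595*j/366)
b = -3456 (b = -128*27 = -3456)
-48161/(k(-151, -143) - C(-79)) + b/26641 = -48161/((-1 - 1*(-151)) - (-595)*(-79)/366) - 3456/26641 = -48161/((-1 + 151) - 1*47005/366) - 3456*1/26641 = -48161/(150 - 47005/366) - 3456/26641 = -48161/7895/366 - 3456/26641 = -48161*366/7895 - 3456/26641 = -17626926/7895 - 3456/26641 = -469626220686/210330695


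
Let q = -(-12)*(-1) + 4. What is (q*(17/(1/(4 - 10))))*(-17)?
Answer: -13872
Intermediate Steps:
q = -8 (q = -3*4 + 4 = -12 + 4 = -8)
(q*(17/(1/(4 - 10))))*(-17) = -136/(1/(4 - 10))*(-17) = -136/(1/(-6))*(-17) = -136/(-1/6)*(-17) = -136*(-6)*(-17) = -8*(-102)*(-17) = 816*(-17) = -13872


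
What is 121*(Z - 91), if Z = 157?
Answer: 7986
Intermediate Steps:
121*(Z - 91) = 121*(157 - 91) = 121*66 = 7986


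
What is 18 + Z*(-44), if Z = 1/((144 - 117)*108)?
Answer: 13111/729 ≈ 17.985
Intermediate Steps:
Z = 1/2916 (Z = (1/108)/27 = (1/27)*(1/108) = 1/2916 ≈ 0.00034294)
18 + Z*(-44) = 18 + (1/2916)*(-44) = 18 - 11/729 = 13111/729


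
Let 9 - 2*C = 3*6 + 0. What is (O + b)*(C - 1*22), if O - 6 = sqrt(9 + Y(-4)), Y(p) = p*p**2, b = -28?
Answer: 583 - 53*I*sqrt(55)/2 ≈ 583.0 - 196.53*I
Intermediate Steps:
Y(p) = p**3
C = -9/2 (C = 9/2 - (3*6 + 0)/2 = 9/2 - (18 + 0)/2 = 9/2 - 1/2*18 = 9/2 - 9 = -9/2 ≈ -4.5000)
O = 6 + I*sqrt(55) (O = 6 + sqrt(9 + (-4)**3) = 6 + sqrt(9 - 64) = 6 + sqrt(-55) = 6 + I*sqrt(55) ≈ 6.0 + 7.4162*I)
(O + b)*(C - 1*22) = ((6 + I*sqrt(55)) - 28)*(-9/2 - 1*22) = (-22 + I*sqrt(55))*(-9/2 - 22) = (-22 + I*sqrt(55))*(-53/2) = 583 - 53*I*sqrt(55)/2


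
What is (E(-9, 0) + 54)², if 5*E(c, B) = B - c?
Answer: 77841/25 ≈ 3113.6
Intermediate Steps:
E(c, B) = -c/5 + B/5 (E(c, B) = (B - c)/5 = -c/5 + B/5)
(E(-9, 0) + 54)² = ((-⅕*(-9) + (⅕)*0) + 54)² = ((9/5 + 0) + 54)² = (9/5 + 54)² = (279/5)² = 77841/25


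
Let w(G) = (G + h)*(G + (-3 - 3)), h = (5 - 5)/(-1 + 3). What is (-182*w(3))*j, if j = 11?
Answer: 18018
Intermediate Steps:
h = 0 (h = 0/2 = 0*(1/2) = 0)
w(G) = G*(-6 + G) (w(G) = (G + 0)*(G + (-3 - 3)) = G*(G - 6) = G*(-6 + G))
(-182*w(3))*j = -546*(-6 + 3)*11 = -546*(-3)*11 = -182*(-9)*11 = 1638*11 = 18018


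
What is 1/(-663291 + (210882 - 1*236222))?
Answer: -1/688631 ≈ -1.4522e-6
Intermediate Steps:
1/(-663291 + (210882 - 1*236222)) = 1/(-663291 + (210882 - 236222)) = 1/(-663291 - 25340) = 1/(-688631) = -1/688631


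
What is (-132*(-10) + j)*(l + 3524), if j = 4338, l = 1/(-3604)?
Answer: 35929700355/1802 ≈ 1.9939e+7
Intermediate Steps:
l = -1/3604 ≈ -0.00027747
(-132*(-10) + j)*(l + 3524) = (-132*(-10) + 4338)*(-1/3604 + 3524) = (1320 + 4338)*(12700495/3604) = 5658*(12700495/3604) = 35929700355/1802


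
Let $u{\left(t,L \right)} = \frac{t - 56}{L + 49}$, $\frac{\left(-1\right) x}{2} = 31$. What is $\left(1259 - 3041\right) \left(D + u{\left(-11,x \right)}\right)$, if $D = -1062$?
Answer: $\frac{24482898}{13} \approx 1.8833 \cdot 10^{6}$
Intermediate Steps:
$x = -62$ ($x = \left(-2\right) 31 = -62$)
$u{\left(t,L \right)} = \frac{-56 + t}{49 + L}$
$\left(1259 - 3041\right) \left(D + u{\left(-11,x \right)}\right) = \left(1259 - 3041\right) \left(-1062 + \frac{-56 - 11}{49 - 62}\right) = - 1782 \left(-1062 + \frac{1}{-13} \left(-67\right)\right) = - 1782 \left(-1062 - - \frac{67}{13}\right) = - 1782 \left(-1062 + \frac{67}{13}\right) = \left(-1782\right) \left(- \frac{13739}{13}\right) = \frac{24482898}{13}$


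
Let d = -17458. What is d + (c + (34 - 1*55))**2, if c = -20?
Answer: -15777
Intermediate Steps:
d + (c + (34 - 1*55))**2 = -17458 + (-20 + (34 - 1*55))**2 = -17458 + (-20 + (34 - 55))**2 = -17458 + (-20 - 21)**2 = -17458 + (-41)**2 = -17458 + 1681 = -15777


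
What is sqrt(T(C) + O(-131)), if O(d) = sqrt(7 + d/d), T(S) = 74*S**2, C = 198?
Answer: sqrt(2901096 + 2*sqrt(2)) ≈ 1703.3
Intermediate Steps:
O(d) = 2*sqrt(2) (O(d) = sqrt(7 + 1) = sqrt(8) = 2*sqrt(2))
sqrt(T(C) + O(-131)) = sqrt(74*198**2 + 2*sqrt(2)) = sqrt(74*39204 + 2*sqrt(2)) = sqrt(2901096 + 2*sqrt(2))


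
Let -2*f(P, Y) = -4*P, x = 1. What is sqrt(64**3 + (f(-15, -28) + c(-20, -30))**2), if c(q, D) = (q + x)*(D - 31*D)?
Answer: 2*sqrt(73424761) ≈ 17138.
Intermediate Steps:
c(q, D) = -30*D*(1 + q) (c(q, D) = (q + 1)*(D - 31*D) = (1 + q)*(-30*D) = -30*D*(1 + q))
f(P, Y) = 2*P (f(P, Y) = -(-2)*P = 2*P)
sqrt(64**3 + (f(-15, -28) + c(-20, -30))**2) = sqrt(64**3 + (2*(-15) - 30*(-30)*(1 - 20))**2) = sqrt(262144 + (-30 - 30*(-30)*(-19))**2) = sqrt(262144 + (-30 - 17100)**2) = sqrt(262144 + (-17130)**2) = sqrt(262144 + 293436900) = sqrt(293699044) = 2*sqrt(73424761)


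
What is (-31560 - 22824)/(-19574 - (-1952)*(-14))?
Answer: 9064/7817 ≈ 1.1595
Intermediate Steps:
(-31560 - 22824)/(-19574 - (-1952)*(-14)) = -54384/(-19574 - 488*56) = -54384/(-19574 - 27328) = -54384/(-46902) = -54384*(-1/46902) = 9064/7817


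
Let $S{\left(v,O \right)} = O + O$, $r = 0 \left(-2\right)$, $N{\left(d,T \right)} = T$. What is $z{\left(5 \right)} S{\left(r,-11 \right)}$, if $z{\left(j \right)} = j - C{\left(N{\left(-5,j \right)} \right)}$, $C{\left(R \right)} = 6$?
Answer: $22$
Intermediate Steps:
$r = 0$
$S{\left(v,O \right)} = 2 O$
$z{\left(j \right)} = -6 + j$ ($z{\left(j \right)} = j - 6 = -6 + j$)
$z{\left(5 \right)} S{\left(r,-11 \right)} = \left(-6 + 5\right) 2 \left(-11\right) = \left(-1\right) \left(-22\right) = 22$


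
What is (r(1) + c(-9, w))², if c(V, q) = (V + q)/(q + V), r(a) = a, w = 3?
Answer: 4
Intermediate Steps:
c(V, q) = 1 (c(V, q) = (V + q)/(V + q) = 1)
(r(1) + c(-9, w))² = (1 + 1)² = 2² = 4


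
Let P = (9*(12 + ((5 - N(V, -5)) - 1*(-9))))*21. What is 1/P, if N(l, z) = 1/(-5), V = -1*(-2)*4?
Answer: 5/24759 ≈ 0.00020195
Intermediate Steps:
V = 8 (V = 2*4 = 8)
N(l, z) = -⅕
P = 24759/5 (P = (9*(12 + ((5 - 1*(-⅕)) - 1*(-9))))*21 = (9*(12 + ((5 + ⅕) + 9)))*21 = (9*(12 + (26/5 + 9)))*21 = (9*(12 + 71/5))*21 = (9*(131/5))*21 = (1179/5)*21 = 24759/5 ≈ 4951.8)
1/P = 1/(24759/5) = 5/24759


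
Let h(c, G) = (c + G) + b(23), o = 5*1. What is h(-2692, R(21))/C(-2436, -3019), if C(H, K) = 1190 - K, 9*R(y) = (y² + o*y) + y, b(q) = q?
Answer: -2606/4209 ≈ -0.61915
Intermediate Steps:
o = 5
R(y) = y²/9 + 2*y/3 (R(y) = ((y² + 5*y) + y)/9 = (y² + 6*y)/9 = y²/9 + 2*y/3)
h(c, G) = 23 + G + c (h(c, G) = (c + G) + 23 = (G + c) + 23 = 23 + G + c)
h(-2692, R(21))/C(-2436, -3019) = (23 + (⅑)*21*(6 + 21) - 2692)/(1190 - 1*(-3019)) = (23 + (⅑)*21*27 - 2692)/(1190 + 3019) = (23 + 63 - 2692)/4209 = -2606*1/4209 = -2606/4209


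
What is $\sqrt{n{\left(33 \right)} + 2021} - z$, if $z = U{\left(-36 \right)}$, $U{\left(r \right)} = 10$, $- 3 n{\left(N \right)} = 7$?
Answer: $-10 + \frac{2 \sqrt{4542}}{3} \approx 34.93$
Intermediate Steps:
$n{\left(N \right)} = - \frac{7}{3}$ ($n{\left(N \right)} = \left(- \frac{1}{3}\right) 7 = - \frac{7}{3}$)
$z = 10$
$\sqrt{n{\left(33 \right)} + 2021} - z = \sqrt{- \frac{7}{3} + 2021} - 10 = \sqrt{\frac{6056}{3}} - 10 = \frac{2 \sqrt{4542}}{3} - 10 = -10 + \frac{2 \sqrt{4542}}{3}$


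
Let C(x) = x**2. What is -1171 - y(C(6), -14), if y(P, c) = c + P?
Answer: -1193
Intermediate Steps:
y(P, c) = P + c
-1171 - y(C(6), -14) = -1171 - (6**2 - 14) = -1171 - (36 - 14) = -1171 - 1*22 = -1171 - 22 = -1193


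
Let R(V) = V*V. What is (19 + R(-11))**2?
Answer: 19600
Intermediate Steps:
R(V) = V**2
(19 + R(-11))**2 = (19 + (-11)**2)**2 = (19 + 121)**2 = 140**2 = 19600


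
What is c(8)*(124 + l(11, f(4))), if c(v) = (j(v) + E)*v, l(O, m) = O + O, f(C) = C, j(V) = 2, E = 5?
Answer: 8176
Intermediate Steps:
l(O, m) = 2*O
c(v) = 7*v (c(v) = (2 + 5)*v = 7*v)
c(8)*(124 + l(11, f(4))) = (7*8)*(124 + 2*11) = 56*(124 + 22) = 56*146 = 8176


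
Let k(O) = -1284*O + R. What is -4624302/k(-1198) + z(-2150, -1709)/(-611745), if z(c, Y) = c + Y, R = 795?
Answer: -18450683149/6153542955 ≈ -2.9984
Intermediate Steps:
k(O) = 795 - 1284*O (k(O) = -1284*O + 795 = 795 - 1284*O)
z(c, Y) = Y + c
-4624302/k(-1198) + z(-2150, -1709)/(-611745) = -4624302/(795 - 1284*(-1198)) + (-1709 - 2150)/(-611745) = -4624302/(795 + 1538232) - 3859*(-1/611745) = -4624302/1539027 + 227/35985 = -4624302*1/1539027 + 227/35985 = -1541434/513009 + 227/35985 = -18450683149/6153542955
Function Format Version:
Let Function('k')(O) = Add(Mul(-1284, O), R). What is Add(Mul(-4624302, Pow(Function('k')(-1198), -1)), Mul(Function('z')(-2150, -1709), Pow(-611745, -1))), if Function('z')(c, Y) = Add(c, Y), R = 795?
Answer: Rational(-18450683149, 6153542955) ≈ -2.9984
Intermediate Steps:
Function('k')(O) = Add(795, Mul(-1284, O)) (Function('k')(O) = Add(Mul(-1284, O), 795) = Add(795, Mul(-1284, O)))
Function('z')(c, Y) = Add(Y, c)
Add(Mul(-4624302, Pow(Function('k')(-1198), -1)), Mul(Function('z')(-2150, -1709), Pow(-611745, -1))) = Add(Mul(-4624302, Pow(Add(795, Mul(-1284, -1198)), -1)), Mul(Add(-1709, -2150), Pow(-611745, -1))) = Add(Mul(-4624302, Pow(Add(795, 1538232), -1)), Mul(-3859, Rational(-1, 611745))) = Add(Mul(-4624302, Pow(1539027, -1)), Rational(227, 35985)) = Add(Mul(-4624302, Rational(1, 1539027)), Rational(227, 35985)) = Add(Rational(-1541434, 513009), Rational(227, 35985)) = Rational(-18450683149, 6153542955)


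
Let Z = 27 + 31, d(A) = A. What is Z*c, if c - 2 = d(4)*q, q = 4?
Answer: 1044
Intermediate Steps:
c = 18 (c = 2 + 4*4 = 2 + 16 = 18)
Z = 58
Z*c = 58*18 = 1044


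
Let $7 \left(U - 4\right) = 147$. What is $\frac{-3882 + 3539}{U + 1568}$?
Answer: $- \frac{343}{1593} \approx -0.21532$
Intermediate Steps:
$U = 25$ ($U = 4 + \frac{1}{7} \cdot 147 = 4 + 21 = 25$)
$\frac{-3882 + 3539}{U + 1568} = \frac{-3882 + 3539}{25 + 1568} = - \frac{343}{1593}$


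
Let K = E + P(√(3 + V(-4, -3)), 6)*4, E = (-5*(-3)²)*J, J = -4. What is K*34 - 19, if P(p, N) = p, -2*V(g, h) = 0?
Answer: 6101 + 136*√3 ≈ 6336.6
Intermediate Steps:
V(g, h) = 0 (V(g, h) = -½*0 = 0)
E = 180 (E = -5*(-3)²*(-4) = -5*9*(-4) = -45*(-4) = 180)
K = 180 + 4*√3 (K = 180 + √(3 + 0)*4 = 180 + √3*4 = 180 + 4*√3 ≈ 186.93)
K*34 - 19 = (180 + 4*√3)*34 - 19 = (6120 + 136*√3) - 19 = 6101 + 136*√3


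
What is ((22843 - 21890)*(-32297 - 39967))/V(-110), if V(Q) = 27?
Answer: -22955864/9 ≈ -2.5507e+6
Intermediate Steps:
((22843 - 21890)*(-32297 - 39967))/V(-110) = ((22843 - 21890)*(-32297 - 39967))/27 = (953*(-72264))*(1/27) = -68867592*1/27 = -22955864/9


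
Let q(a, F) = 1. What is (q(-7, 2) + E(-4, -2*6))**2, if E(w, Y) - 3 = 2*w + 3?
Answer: 1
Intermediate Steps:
E(w, Y) = 6 + 2*w (E(w, Y) = 3 + (2*w + 3) = 3 + (3 + 2*w) = 6 + 2*w)
(q(-7, 2) + E(-4, -2*6))**2 = (1 + (6 + 2*(-4)))**2 = (1 + (6 - 8))**2 = (1 - 2)**2 = (-1)**2 = 1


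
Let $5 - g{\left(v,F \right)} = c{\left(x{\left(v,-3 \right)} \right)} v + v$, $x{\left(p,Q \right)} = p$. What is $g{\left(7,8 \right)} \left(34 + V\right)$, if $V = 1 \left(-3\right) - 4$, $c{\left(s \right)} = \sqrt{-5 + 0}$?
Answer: $-54 - 189 i \sqrt{5} \approx -54.0 - 422.62 i$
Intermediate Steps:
$c{\left(s \right)} = i \sqrt{5}$ ($c{\left(s \right)} = \sqrt{-5} = i \sqrt{5}$)
$g{\left(v,F \right)} = 5 - v - i v \sqrt{5}$ ($g{\left(v,F \right)} = 5 - \left(i \sqrt{5} v + v\right) = 5 - \left(i v \sqrt{5} + v\right) = 5 - \left(v + i v \sqrt{5}\right) = 5 - v - i v \sqrt{5}$)
$V = -7$ ($V = -3 - 4 = -7$)
$g{\left(7,8 \right)} \left(34 + V\right) = \left(5 - 7 - i 7 \sqrt{5}\right) \left(34 - 7\right) = \left(5 - 7 - 7 i \sqrt{5}\right) 27 = \left(-2 - 7 i \sqrt{5}\right) 27 = -54 - 189 i \sqrt{5}$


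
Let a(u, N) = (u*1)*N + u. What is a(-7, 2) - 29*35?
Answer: -1036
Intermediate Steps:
a(u, N) = u + N*u (a(u, N) = u*N + u = N*u + u = u + N*u)
a(-7, 2) - 29*35 = -7*(1 + 2) - 29*35 = -7*3 - 1015 = -21 - 1015 = -1036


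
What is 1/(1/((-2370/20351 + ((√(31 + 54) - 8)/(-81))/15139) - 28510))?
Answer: -711486973946612/24955596909 - √85/1226259 ≈ -28510.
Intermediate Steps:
1/(1/((-2370/20351 + ((√(31 + 54) - 8)/(-81))/15139) - 28510)) = 1/(1/((-2370*1/20351 - (√85 - 8)/81*(1/15139)) - 28510)) = 1/(1/((-2370/20351 - (-8 + √85)/81*(1/15139)) - 28510)) = 1/(1/((-2370/20351 + (8/81 - √85/81)*(1/15139)) - 28510)) = 1/(1/((-2370/20351 + (8/1226259 - √85/1226259)) - 28510)) = 1/(1/((-2906071022/24955596909 - √85/1226259) - 28510)) = 1/(1/(-711486973946612/24955596909 - √85/1226259)) = -711486973946612/24955596909 - √85/1226259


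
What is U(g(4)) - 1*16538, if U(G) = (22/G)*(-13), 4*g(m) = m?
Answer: -16824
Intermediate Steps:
g(m) = m/4
U(G) = -286/G
U(g(4)) - 1*16538 = -286/1 - 1*16538 = -286/1 - 16538 = -286*1 - 16538 = -286 - 16538 = -16824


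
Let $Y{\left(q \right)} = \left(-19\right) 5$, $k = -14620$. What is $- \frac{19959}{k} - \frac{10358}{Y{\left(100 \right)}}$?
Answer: $\frac{30666013}{277780} \approx 110.4$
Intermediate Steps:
$Y{\left(q \right)} = -95$
$- \frac{19959}{k} - \frac{10358}{Y{\left(100 \right)}} = - \frac{19959}{-14620} - \frac{10358}{-95} = \left(-19959\right) \left(- \frac{1}{14620}\right) - - \frac{10358}{95} = \frac{19959}{14620} + \frac{10358}{95} = \frac{30666013}{277780}$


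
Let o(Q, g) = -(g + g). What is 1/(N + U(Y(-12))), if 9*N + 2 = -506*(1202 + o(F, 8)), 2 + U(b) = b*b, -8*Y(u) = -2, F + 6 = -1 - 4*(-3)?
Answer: -144/9602167 ≈ -1.4997e-5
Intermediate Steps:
F = 5 (F = -6 + (-1 - 4*(-3)) = -6 + (-1 + 12) = -6 + 11 = 5)
Y(u) = ¼ (Y(u) = -⅛*(-2) = ¼)
U(b) = -2 + b² (U(b) = -2 + b*b = -2 + b²)
o(Q, g) = -2*g
N = -600118/9 (N = -2/9 + (-506*(1202 - 2*8))/9 = -2/9 + (-506*(1202 - 16))/9 = -2/9 + (-506*1186)/9 = -2/9 + (⅑)*(-600116) = -2/9 - 600116/9 = -600118/9 ≈ -66680.)
1/(N + U(Y(-12))) = 1/(-600118/9 + (-2 + (¼)²)) = 1/(-600118/9 + (-2 + 1/16)) = 1/(-600118/9 - 31/16) = 1/(-9602167/144) = -144/9602167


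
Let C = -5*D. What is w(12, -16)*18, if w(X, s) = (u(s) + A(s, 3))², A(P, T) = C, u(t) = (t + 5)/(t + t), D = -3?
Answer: 2169729/512 ≈ 4237.8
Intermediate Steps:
u(t) = (5 + t)/(2*t) (u(t) = (5 + t)/((2*t)) = (5 + t)*(1/(2*t)) = (5 + t)/(2*t))
C = 15 (C = -5*(-3) = 15)
A(P, T) = 15
w(X, s) = (15 + (5 + s)/(2*s))² (w(X, s) = ((5 + s)/(2*s) + 15)² = (15 + (5 + s)/(2*s))²)
w(12, -16)*18 = ((¼)*(5 + 31*(-16))²/(-16)²)*18 = ((¼)*(1/256)*(5 - 496)²)*18 = ((¼)*(1/256)*(-491)²)*18 = ((¼)*(1/256)*241081)*18 = (241081/1024)*18 = 2169729/512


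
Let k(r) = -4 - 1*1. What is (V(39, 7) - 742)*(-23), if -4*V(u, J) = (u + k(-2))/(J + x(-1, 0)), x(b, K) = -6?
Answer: 34523/2 ≈ 17262.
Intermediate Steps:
k(r) = -5 (k(r) = -4 - 1 = -5)
V(u, J) = -(-5 + u)/(4*(-6 + J)) (V(u, J) = -(u - 5)/(4*(J - 6)) = -(-5 + u)/(4*(-6 + J)))
(V(39, 7) - 742)*(-23) = ((5 - 1*39)/(4*(-6 + 7)) - 742)*(-23) = ((¼)*(5 - 39)/1 - 742)*(-23) = ((¼)*1*(-34) - 742)*(-23) = (-17/2 - 742)*(-23) = -1501/2*(-23) = 34523/2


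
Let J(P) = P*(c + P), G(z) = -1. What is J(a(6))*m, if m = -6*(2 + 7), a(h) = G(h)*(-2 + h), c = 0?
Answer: -864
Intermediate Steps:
a(h) = 2 - h (a(h) = -(-2 + h) = 2 - h)
J(P) = P**2 (J(P) = P*(0 + P) = P*P = P**2)
m = -54 (m = -6*9 = -54)
J(a(6))*m = (2 - 1*6)**2*(-54) = (2 - 6)**2*(-54) = (-4)**2*(-54) = 16*(-54) = -864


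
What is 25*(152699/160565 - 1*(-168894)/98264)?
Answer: 105308199115/1577775916 ≈ 66.745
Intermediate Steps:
25*(152699/160565 - 1*(-168894)/98264) = 25*(152699*(1/160565) + 168894*(1/98264)) = 25*(152699/160565 + 84447/49132) = 25*(21061639823/7888879580) = 105308199115/1577775916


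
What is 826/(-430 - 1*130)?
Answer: -59/40 ≈ -1.4750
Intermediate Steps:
826/(-430 - 1*130) = 826/(-430 - 130) = 826/(-560) = 826*(-1/560) = -59/40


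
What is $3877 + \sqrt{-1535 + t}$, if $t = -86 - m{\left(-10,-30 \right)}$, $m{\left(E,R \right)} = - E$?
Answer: $3877 + i \sqrt{1631} \approx 3877.0 + 40.386 i$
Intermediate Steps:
$t = -96$ ($t = -86 - \left(-1\right) \left(-10\right) = -86 - 10 = -96$)
$3877 + \sqrt{-1535 + t} = 3877 + \sqrt{-1535 - 96} = 3877 + \sqrt{-1631} = 3877 + i \sqrt{1631}$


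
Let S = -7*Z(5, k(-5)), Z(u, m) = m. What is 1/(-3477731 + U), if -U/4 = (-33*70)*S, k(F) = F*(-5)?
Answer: -1/5094731 ≈ -1.9628e-7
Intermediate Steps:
k(F) = -5*F
S = -175 (S = -(-35)*(-5) = -7*25 = -175)
U = -1617000 (U = -4*(-33*70)*(-175) = -(-9240)*(-175) = -4*404250 = -1617000)
1/(-3477731 + U) = 1/(-3477731 - 1617000) = 1/(-5094731) = -1/5094731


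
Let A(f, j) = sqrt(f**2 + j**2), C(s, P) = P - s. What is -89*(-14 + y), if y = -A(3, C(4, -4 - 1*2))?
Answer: 1246 + 89*sqrt(109) ≈ 2175.2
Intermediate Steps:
y = -sqrt(109) (y = -sqrt(3**2 + ((-4 - 1*2) - 1*4)**2) = -sqrt(9 + ((-4 - 2) - 4)**2) = -sqrt(9 + (-6 - 4)**2) = -sqrt(9 + (-10)**2) = -sqrt(9 + 100) = -sqrt(109) ≈ -10.440)
-89*(-14 + y) = -89*(-14 - sqrt(109)) = 1246 + 89*sqrt(109)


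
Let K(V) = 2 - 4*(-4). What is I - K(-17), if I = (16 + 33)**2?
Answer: 2383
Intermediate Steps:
K(V) = 18 (K(V) = 2 + 16 = 18)
I = 2401 (I = 49**2 = 2401)
I - K(-17) = 2401 - 1*18 = 2401 - 18 = 2383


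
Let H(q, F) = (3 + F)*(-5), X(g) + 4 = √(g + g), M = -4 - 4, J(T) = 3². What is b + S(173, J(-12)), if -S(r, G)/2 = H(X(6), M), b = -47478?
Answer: -47528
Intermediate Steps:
J(T) = 9
M = -8
X(g) = -4 + √2*√g (X(g) = -4 + √(g + g) = -4 + √(2*g) = -4 + √2*√g)
H(q, F) = -15 - 5*F
S(r, G) = -50 (S(r, G) = -2*(-15 - 5*(-8)) = -2*(-15 + 40) = -2*25 = -50)
b + S(173, J(-12)) = -47478 - 50 = -47528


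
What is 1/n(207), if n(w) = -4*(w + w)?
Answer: -1/1656 ≈ -0.00060386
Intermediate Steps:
n(w) = -8*w
1/n(207) = 1/(-8*207) = 1/(-1656) = -1/1656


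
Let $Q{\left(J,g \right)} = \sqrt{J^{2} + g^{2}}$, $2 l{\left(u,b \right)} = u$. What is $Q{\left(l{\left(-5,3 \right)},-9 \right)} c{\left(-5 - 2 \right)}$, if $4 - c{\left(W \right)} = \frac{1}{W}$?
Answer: $\frac{29 \sqrt{349}}{14} \approx 38.698$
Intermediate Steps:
$l{\left(u,b \right)} = \frac{u}{2}$
$c{\left(W \right)} = 4 - \frac{1}{W}$
$Q{\left(l{\left(-5,3 \right)},-9 \right)} c{\left(-5 - 2 \right)} = \sqrt{\left(\frac{1}{2} \left(-5\right)\right)^{2} + \left(-9\right)^{2}} \left(4 - \frac{1}{-5 - 2}\right) = \sqrt{\left(- \frac{5}{2}\right)^{2} + 81} \left(4 - \frac{1}{-7}\right) = \sqrt{\frac{25}{4} + 81} \left(4 - - \frac{1}{7}\right) = \sqrt{\frac{349}{4}} \left(4 + \frac{1}{7}\right) = \frac{\sqrt{349}}{2} \cdot \frac{29}{7} = \frac{29 \sqrt{349}}{14}$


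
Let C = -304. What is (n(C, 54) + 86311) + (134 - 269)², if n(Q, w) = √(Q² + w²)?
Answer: 104536 + 2*√23833 ≈ 1.0484e+5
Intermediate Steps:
(n(C, 54) + 86311) + (134 - 269)² = (√((-304)² + 54²) + 86311) + (134 - 269)² = (√(92416 + 2916) + 86311) + (-135)² = (√95332 + 86311) + 18225 = (2*√23833 + 86311) + 18225 = (86311 + 2*√23833) + 18225 = 104536 + 2*√23833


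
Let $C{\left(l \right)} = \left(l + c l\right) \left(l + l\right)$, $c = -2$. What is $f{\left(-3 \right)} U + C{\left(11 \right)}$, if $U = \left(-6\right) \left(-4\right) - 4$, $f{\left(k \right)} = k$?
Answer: $-302$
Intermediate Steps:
$C{\left(l \right)} = - 2 l^{2}$ ($C{\left(l \right)} = \left(l - 2 l\right) \left(l + l\right) = - l 2 l = - 2 l^{2}$)
$U = 20$ ($U = 24 - 4 = 20$)
$f{\left(-3 \right)} U + C{\left(11 \right)} = \left(-3\right) 20 - 2 \cdot 11^{2} = -60 - 242 = -302$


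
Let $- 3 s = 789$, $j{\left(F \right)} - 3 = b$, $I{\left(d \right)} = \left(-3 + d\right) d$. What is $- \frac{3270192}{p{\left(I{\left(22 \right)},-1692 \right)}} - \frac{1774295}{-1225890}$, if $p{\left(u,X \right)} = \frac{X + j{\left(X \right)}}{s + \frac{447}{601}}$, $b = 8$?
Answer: $- \frac{126372861504979037}{247698675018} \approx -5.1019 \cdot 10^{5}$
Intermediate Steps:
$I{\left(d \right)} = d \left(-3 + d\right)$
$j{\left(F \right)} = 11$ ($j{\left(F \right)} = 3 + 8 = 11$)
$s = -263$ ($s = \left(- \frac{1}{3}\right) 789 = -263$)
$p{\left(u,X \right)} = - \frac{6611}{157616} - \frac{601 X}{157616}$ ($p{\left(u,X \right)} = \frac{X + 11}{-263 + \frac{447}{601}} = \frac{11 + X}{-263 + 447 \cdot \frac{1}{601}} = \frac{11 + X}{-263 + \frac{447}{601}} = \frac{11 + X}{- \frac{157616}{601}} = \left(11 + X\right) \left(- \frac{601}{157616}\right) = - \frac{6611}{157616} - \frac{601 X}{157616}$)
$- \frac{3270192}{p{\left(I{\left(22 \right)},-1692 \right)}} - \frac{1774295}{-1225890} = - \frac{3270192}{- \frac{6611}{157616} - - \frac{254223}{39404}} - \frac{1774295}{-1225890} = - \frac{3270192}{- \frac{6611}{157616} + \frac{254223}{39404}} - - \frac{354859}{245178} = - \frac{3270192}{\frac{1010281}{157616}} + \frac{354859}{245178} = \left(-3270192\right) \frac{157616}{1010281} + \frac{354859}{245178} = - \frac{515434582272}{1010281} + \frac{354859}{245178} = - \frac{126372861504979037}{247698675018}$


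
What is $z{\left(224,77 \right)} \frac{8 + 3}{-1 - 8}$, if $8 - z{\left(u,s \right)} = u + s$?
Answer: $\frac{3223}{9} \approx 358.11$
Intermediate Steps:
$z{\left(u,s \right)} = 8 - s - u$ ($z{\left(u,s \right)} = 8 - \left(u + s\right) = 8 - \left(s + u\right) = 8 - s - u$)
$z{\left(224,77 \right)} \frac{8 + 3}{-1 - 8} = \left(8 - 77 - 224\right) \frac{8 + 3}{-1 - 8} = \left(8 - 77 - 224\right) \frac{11}{-9} = - 293 \cdot 11 \left(- \frac{1}{9}\right) = \left(-293\right) \left(- \frac{11}{9}\right) = \frac{3223}{9}$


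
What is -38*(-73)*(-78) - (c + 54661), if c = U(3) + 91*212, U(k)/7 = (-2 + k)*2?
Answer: -290339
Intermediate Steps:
U(k) = -28 + 14*k (U(k) = 7*((-2 + k)*2) = 7*(-4 + 2*k) = -28 + 14*k)
c = 19306 (c = (-28 + 14*3) + 91*212 = (-28 + 42) + 19292 = 14 + 19292 = 19306)
-38*(-73)*(-78) - (c + 54661) = -38*(-73)*(-78) - (19306 + 54661) = 2774*(-78) - 1*73967 = -216372 - 73967 = -290339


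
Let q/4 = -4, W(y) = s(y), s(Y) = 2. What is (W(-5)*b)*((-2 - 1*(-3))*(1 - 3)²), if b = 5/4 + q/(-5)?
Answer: 178/5 ≈ 35.600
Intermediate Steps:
W(y) = 2
q = -16 (q = 4*(-4) = -16)
b = 89/20 (b = 5/4 - 16/(-5) = 5*(¼) - 16*(-⅕) = 5/4 + 16/5 = 89/20 ≈ 4.4500)
(W(-5)*b)*((-2 - 1*(-3))*(1 - 3)²) = (2*(89/20))*((-2 - 1*(-3))*(1 - 3)²) = 89*((-2 + 3)*(-2)²)/10 = 89*(1*4)/10 = (89/10)*4 = 178/5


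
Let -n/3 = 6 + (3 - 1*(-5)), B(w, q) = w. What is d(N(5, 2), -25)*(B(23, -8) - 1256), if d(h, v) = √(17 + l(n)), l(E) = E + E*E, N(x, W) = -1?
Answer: -1233*√1739 ≈ -51418.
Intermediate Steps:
n = -42 (n = -3*(6 + (3 - 1*(-5))) = -3*(6 + (3 + 5)) = -3*(6 + 8) = -3*14 = -42)
l(E) = E + E²
d(h, v) = √1739 (d(h, v) = √(17 - 42*(1 - 42)) = √(17 - 42*(-41)) = √(17 + 1722) = √1739)
d(N(5, 2), -25)*(B(23, -8) - 1256) = √1739*(23 - 1256) = √1739*(-1233) = -1233*√1739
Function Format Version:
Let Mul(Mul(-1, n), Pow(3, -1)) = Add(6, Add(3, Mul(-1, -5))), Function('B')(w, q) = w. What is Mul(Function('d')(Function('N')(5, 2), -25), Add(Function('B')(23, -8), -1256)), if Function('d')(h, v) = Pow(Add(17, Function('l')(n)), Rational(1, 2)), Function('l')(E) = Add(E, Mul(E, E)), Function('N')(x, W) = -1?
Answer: Mul(-1233, Pow(1739, Rational(1, 2))) ≈ -51418.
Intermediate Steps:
n = -42 (n = Mul(-3, Add(6, Add(3, Mul(-1, -5)))) = Mul(-3, Add(6, Add(3, 5))) = Mul(-3, Add(6, 8)) = Mul(-3, 14) = -42)
Function('l')(E) = Add(E, Pow(E, 2))
Function('d')(h, v) = Pow(1739, Rational(1, 2)) (Function('d')(h, v) = Pow(Add(17, Mul(-42, Add(1, -42))), Rational(1, 2)) = Pow(Add(17, Mul(-42, -41)), Rational(1, 2)) = Pow(Add(17, 1722), Rational(1, 2)) = Pow(1739, Rational(1, 2)))
Mul(Function('d')(Function('N')(5, 2), -25), Add(Function('B')(23, -8), -1256)) = Mul(Pow(1739, Rational(1, 2)), Add(23, -1256)) = Mul(Pow(1739, Rational(1, 2)), -1233) = Mul(-1233, Pow(1739, Rational(1, 2)))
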